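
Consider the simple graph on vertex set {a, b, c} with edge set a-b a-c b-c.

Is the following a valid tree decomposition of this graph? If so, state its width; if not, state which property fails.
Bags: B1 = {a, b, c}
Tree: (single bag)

Checking the three conditions: (i) the bags cover all of {a, b, c}; (ii) for each edge, some bag contains both endpoints; (iii) the bags containing any fixed vertex form a subtree. All hold, so the decomposition is valid with width 3 − 1 = 2.

Yes; width 2.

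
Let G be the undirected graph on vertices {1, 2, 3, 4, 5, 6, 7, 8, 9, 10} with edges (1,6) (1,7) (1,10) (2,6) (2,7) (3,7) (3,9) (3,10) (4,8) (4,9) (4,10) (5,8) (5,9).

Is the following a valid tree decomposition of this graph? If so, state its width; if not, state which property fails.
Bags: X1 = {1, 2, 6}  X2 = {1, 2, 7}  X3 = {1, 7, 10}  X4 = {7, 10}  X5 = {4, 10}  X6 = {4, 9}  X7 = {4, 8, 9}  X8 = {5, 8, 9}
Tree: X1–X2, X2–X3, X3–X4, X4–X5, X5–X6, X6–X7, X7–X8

A tree decomposition must satisfy three properties: every vertex lies in some bag; for every edge, both endpoints lie together in some bag; and for every vertex, the bags containing it form a connected subtree. Here vertex 3 appears in no bag, so the decomposition is invalid.

No — vertex 3 appears in no bag.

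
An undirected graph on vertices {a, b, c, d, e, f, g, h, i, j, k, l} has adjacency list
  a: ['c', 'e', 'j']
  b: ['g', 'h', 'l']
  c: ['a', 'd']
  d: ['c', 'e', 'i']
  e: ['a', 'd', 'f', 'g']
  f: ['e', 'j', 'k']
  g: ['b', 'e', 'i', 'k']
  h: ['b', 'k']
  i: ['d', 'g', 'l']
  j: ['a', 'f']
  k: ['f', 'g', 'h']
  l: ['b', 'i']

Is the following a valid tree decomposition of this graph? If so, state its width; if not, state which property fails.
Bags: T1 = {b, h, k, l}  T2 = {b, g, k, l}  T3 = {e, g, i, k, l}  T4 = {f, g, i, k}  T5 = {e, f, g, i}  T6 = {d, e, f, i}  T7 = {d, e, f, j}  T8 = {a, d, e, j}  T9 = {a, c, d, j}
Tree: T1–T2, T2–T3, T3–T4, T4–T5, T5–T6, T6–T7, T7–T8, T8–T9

A tree decomposition must satisfy three properties: every vertex lies in some bag; for every edge, both endpoints lie together in some bag; and for every vertex, the bags containing it form a connected subtree. Here bags containing vertex e are not connected in the tree, so the decomposition is invalid.

No — bags containing vertex e are not connected in the tree.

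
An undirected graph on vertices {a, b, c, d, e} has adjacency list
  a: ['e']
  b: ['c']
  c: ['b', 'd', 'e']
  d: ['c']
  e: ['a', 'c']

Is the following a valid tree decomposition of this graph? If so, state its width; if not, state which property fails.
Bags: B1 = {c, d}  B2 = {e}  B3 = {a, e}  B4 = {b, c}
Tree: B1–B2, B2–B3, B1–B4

No — edge (c,e) lies in no bag.

A tree decomposition must satisfy three properties: every vertex lies in some bag; for every edge, both endpoints lie together in some bag; and for every vertex, the bags containing it form a connected subtree. Here edge (c,e) lies in no bag, so the decomposition is invalid.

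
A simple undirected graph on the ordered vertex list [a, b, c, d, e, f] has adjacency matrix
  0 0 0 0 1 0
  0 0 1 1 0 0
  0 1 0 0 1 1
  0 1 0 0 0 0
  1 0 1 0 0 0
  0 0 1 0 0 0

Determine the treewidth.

A width-1 tree decomposition is:
Bags: B1 = {a, e}  B2 = {c, e}  B3 = {b, c}  B4 = {c, f}  B5 = {b, d}
Tree: B1–B2, B2–B3, B3–B4, B3–B5
The largest bag has 2 vertices, giving width 1; this decomposition certifies tw(G) ≤ 1. G has an edge, so its treewidth is at least 1. The upper and lower bounds meet at 1, so that is the treewidth.

1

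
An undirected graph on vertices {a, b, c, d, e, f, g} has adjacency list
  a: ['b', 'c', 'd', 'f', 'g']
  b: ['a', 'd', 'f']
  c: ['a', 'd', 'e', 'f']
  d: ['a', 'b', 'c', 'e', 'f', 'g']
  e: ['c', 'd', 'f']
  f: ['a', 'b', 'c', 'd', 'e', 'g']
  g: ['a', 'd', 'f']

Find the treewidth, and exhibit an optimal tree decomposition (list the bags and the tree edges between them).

Each bag holds 4 vertices, so the decomposition has width 3, which upper-bounds the treewidth. Conversely, {c, d, e, f} is a clique of size 4, and the vertices of any clique must share a bag in every tree decomposition; so some bag has ≥ 4 vertices and tw(G) ≥ 3. The upper and lower bounds meet at 3, so that is the treewidth.

Treewidth 3.
Bags: B1 = {a, d, f, g}  B2 = {a, c, d, f}  B3 = {a, b, d, f}  B4 = {c, d, e, f}
Tree: B1–B2, B2–B3, B2–B4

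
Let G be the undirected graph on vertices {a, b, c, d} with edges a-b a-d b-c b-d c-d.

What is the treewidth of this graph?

A width-2 tree decomposition is:
Bags: B1 = {b, c, d}  B2 = {a, b, d}
Tree: B1–B2
Every bag has size at most 3, so the width is 3 − 1 = 2 and tw(G) ≤ 2. Conversely, {b, c, d} is a clique of size 3, and the vertices of any clique must share a bag in every tree decomposition; so some bag has ≥ 3 vertices and tw(G) ≥ 2. Therefore the treewidth is 2.

2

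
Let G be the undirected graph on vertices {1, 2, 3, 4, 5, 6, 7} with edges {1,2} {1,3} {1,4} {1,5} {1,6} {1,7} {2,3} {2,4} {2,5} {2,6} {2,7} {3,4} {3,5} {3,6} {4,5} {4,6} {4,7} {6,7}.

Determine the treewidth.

A width-4 tree decomposition is:
Bags: B1 = {1, 2, 3, 4, 6}  B2 = {1, 2, 3, 4, 5}  B3 = {1, 2, 4, 6, 7}
Tree: B1–B2, B1–B3
Each bag holds 5 vertices, so the decomposition has width 4, which upper-bounds the treewidth. Conversely, {1, 2, 3, 4, 5} is a clique of size 5, and the vertices of any clique must share a bag in every tree decomposition; so some bag has ≥ 5 vertices and tw(G) ≥ 4. Therefore the treewidth is 4.

4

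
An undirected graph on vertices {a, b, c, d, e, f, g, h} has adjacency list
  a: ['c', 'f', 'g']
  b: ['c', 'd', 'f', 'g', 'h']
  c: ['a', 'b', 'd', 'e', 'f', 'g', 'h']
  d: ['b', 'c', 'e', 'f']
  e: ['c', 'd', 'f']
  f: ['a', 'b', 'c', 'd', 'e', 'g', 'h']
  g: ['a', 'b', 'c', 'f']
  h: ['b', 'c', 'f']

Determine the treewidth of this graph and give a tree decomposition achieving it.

Treewidth 3.
Bags: B1 = {b, c, f, g}  B2 = {b, c, d, f}  B3 = {c, d, e, f}  B4 = {b, c, f, h}  B5 = {a, c, f, g}
Tree: B1–B2, B2–B3, B2–B4, B1–B5

Each bag holds 4 vertices, so the decomposition has width 3, which upper-bounds the treewidth. Conversely, {c, d, e, f} is a clique of size 4, and the vertices of any clique must share a bag in every tree decomposition; so some bag has ≥ 4 vertices and tw(G) ≥ 3. Hence tw(G) = 3 exactly.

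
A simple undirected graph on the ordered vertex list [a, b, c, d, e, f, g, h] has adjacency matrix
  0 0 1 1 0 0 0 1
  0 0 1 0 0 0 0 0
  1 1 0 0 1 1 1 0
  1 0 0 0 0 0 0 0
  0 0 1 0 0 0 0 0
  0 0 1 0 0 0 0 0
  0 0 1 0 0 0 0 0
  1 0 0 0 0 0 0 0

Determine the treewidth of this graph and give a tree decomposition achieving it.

Treewidth 1.
Bags: B1 = {c, e}  B2 = {a, c}  B3 = {c, g}  B4 = {a, h}  B5 = {b, c}  B6 = {c, f}  B7 = {a, d}
Tree: B1–B2, B2–B3, B2–B4, B3–B5, B3–B6, B2–B7

Every bag has size at most 2, so the width is 2 − 1 = 1 and tw(G) ≤ 1. Since G has at least one edge (e.g. e–c), it is not an edgeless graph, so tw(G) ≥ 1. Hence tw(G) = 1 exactly.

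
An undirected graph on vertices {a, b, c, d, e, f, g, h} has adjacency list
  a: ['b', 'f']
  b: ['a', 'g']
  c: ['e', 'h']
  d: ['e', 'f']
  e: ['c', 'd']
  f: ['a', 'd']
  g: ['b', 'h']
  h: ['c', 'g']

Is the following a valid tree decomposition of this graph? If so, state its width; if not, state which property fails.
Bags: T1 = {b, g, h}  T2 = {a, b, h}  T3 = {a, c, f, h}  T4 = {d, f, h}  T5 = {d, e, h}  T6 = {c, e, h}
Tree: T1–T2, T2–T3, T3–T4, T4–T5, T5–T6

No — bags containing vertex c are not connected in the tree.

A tree decomposition must satisfy three properties: every vertex lies in some bag; for every edge, both endpoints lie together in some bag; and for every vertex, the bags containing it form a connected subtree. Here bags containing vertex c are not connected in the tree, so the decomposition is invalid.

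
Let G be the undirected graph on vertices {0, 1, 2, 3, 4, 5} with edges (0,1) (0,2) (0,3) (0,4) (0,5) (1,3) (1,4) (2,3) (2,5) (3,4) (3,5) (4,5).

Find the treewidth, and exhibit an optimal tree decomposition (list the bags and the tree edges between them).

Each bag holds 4 vertices, so the decomposition has width 3, which upper-bounds the treewidth. On the other hand G contains the 4-clique {0, 2, 3, 5}. A clique must lie in a single bag of any decomposition, so no decomposition can have width below 3. Hence tw(G) = 3 exactly.

Treewidth 3.
Bags: B1 = {0, 2, 3, 5}  B2 = {0, 3, 4, 5}  B3 = {0, 1, 3, 4}
Tree: B1–B2, B2–B3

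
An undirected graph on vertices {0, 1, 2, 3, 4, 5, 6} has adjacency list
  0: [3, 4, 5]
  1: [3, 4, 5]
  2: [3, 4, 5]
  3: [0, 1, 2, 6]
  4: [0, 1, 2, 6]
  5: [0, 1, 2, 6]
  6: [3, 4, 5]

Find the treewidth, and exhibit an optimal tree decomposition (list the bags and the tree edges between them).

Treewidth 3.
One optimal decomposition is:
Bags: B1 = {1, 3, 4, 5}  B2 = {2, 3, 4, 5}  B3 = {3, 4, 5, 6}  B4 = {0, 3, 4, 5}
Tree: B1–B2, B2–B3, B3–B4

The largest bag has 4 vertices, giving width 3; this decomposition certifies tw(G) ≤ 3. For the lower bound: the 4 vertex sets {1,5}, {2,3}, {4}, {6} are disjoint, each induces a connected subgraph, and every pair is joined by at least one edge of G. Contracting each set to a single vertex therefore yields K_{4} as a minor, and since treewidth is minor-monotone, tw(G) ≥ tw(K_{4}) = 3. Hence tw(G) = 3 exactly.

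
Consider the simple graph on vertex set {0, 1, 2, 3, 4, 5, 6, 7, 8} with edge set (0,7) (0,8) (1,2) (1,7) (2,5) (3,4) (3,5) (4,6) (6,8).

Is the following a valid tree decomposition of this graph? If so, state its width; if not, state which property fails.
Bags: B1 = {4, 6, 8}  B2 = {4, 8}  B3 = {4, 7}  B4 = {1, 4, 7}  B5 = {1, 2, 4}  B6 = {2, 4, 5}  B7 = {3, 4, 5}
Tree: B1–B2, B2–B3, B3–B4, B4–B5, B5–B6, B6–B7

A tree decomposition must satisfy three properties: every vertex lies in some bag; for every edge, both endpoints lie together in some bag; and for every vertex, the bags containing it form a connected subtree. Here vertex 0 appears in no bag, so the decomposition is invalid.

No — vertex 0 appears in no bag.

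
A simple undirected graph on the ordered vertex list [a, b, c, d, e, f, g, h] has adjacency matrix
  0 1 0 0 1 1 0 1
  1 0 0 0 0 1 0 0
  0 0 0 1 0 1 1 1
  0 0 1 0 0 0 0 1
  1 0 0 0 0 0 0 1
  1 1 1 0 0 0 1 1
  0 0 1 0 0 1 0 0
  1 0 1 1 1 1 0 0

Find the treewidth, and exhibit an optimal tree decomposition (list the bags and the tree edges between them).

Every bag has size at most 3, so the width is 3 − 1 = 2 and tw(G) ≤ 2. On the other hand G contains the 3-clique {c, d, h}. A clique must lie in a single bag of any decomposition, so no decomposition can have width below 2. Hence tw(G) = 2 exactly.

Treewidth 2.
Bags: B1 = {c, f, h}  B2 = {c, d, h}  B3 = {a, f, h}  B4 = {c, f, g}  B5 = {a, b, f}  B6 = {a, e, h}
Tree: B1–B2, B1–B3, B1–B4, B3–B5, B3–B6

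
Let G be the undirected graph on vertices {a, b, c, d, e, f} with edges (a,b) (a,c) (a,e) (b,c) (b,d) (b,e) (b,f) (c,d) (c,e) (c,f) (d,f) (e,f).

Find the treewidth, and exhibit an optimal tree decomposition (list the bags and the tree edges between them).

Every bag has size at most 4, so the width is 4 − 1 = 3 and tw(G) ≤ 3. For the lower bound, the 4 vertices {b, c, d, f} are pairwise adjacent, and any tree decomposition puts a clique entirely inside one bag — forcing width ≥ 3. Hence tw(G) = 3 exactly.

Treewidth 3.
Bags: B1 = {b, c, e, f}  B2 = {a, b, c, e}  B3 = {b, c, d, f}
Tree: B1–B2, B1–B3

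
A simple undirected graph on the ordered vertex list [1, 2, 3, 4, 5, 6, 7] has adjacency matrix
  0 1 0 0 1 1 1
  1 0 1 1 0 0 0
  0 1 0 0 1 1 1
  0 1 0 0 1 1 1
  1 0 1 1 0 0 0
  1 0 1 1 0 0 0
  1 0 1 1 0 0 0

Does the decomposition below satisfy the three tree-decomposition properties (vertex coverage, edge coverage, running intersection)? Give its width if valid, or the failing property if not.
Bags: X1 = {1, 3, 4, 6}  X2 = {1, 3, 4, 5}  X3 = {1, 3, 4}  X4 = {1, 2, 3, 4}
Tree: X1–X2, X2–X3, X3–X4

No — vertex 7 appears in no bag.

A tree decomposition must satisfy three properties: every vertex lies in some bag; for every edge, both endpoints lie together in some bag; and for every vertex, the bags containing it form a connected subtree. Here vertex 7 appears in no bag, so the decomposition is invalid.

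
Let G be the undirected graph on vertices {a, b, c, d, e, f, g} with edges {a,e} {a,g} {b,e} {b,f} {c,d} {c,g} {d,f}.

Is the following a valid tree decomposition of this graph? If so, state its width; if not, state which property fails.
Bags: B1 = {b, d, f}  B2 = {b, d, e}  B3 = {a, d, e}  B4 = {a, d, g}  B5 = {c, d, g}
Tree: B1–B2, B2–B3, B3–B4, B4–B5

Checking the three conditions: (i) the bags cover all of {a, b, c, d, e, f, g}; (ii) for each edge, some bag contains both endpoints; (iii) the bags containing any fixed vertex form a subtree. All hold, so the decomposition is valid with width 3 − 1 = 2.

Yes; width 2.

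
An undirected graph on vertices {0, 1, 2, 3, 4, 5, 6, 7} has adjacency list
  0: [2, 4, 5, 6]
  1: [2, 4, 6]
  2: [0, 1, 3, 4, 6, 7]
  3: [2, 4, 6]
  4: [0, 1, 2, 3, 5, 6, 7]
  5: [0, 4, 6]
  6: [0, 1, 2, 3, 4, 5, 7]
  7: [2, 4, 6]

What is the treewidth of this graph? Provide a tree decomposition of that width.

Treewidth 3.
Bags: B1 = {0, 2, 4, 6}  B2 = {2, 4, 6, 7}  B3 = {2, 3, 4, 6}  B4 = {1, 2, 4, 6}  B5 = {0, 4, 5, 6}
Tree: B1–B2, B1–B3, B1–B4, B1–B5

Every bag has size at most 4, so the width is 4 − 1 = 3 and tw(G) ≤ 3. Conversely, {0, 2, 4, 6} is a clique of size 4, and the vertices of any clique must share a bag in every tree decomposition; so some bag has ≥ 4 vertices and tw(G) ≥ 3. Therefore the treewidth is 3.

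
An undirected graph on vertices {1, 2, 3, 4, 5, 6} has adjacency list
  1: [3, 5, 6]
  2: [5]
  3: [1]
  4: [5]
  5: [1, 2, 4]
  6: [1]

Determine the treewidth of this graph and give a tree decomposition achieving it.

Treewidth 1.
One optimal decomposition is:
Bags: B1 = {2, 5}  B2 = {1, 5}  B3 = {4, 5}  B4 = {1, 6}  B5 = {1, 3}
Tree: B1–B2, B1–B3, B2–B4, B2–B5

Every bag has size at most 2, so the width is 2 − 1 = 1 and tw(G) ≤ 1. Any graph with an edge has treewidth ≥ 1, and G has the edge 2–5. The upper and lower bounds meet at 1, so that is the treewidth.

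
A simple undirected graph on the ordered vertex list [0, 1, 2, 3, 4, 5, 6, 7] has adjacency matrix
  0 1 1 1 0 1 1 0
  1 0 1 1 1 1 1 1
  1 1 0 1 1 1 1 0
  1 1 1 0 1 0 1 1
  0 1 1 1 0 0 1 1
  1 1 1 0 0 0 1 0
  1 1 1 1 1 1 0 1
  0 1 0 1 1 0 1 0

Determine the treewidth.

4

A width-4 tree decomposition is:
Bags: B1 = {0, 1, 2, 5, 6}  B2 = {0, 1, 2, 3, 6}  B3 = {1, 2, 3, 4, 6}  B4 = {1, 3, 4, 6, 7}
Tree: B1–B2, B2–B3, B3–B4
Every bag has size at most 5, so the width is 5 − 1 = 4 and tw(G) ≤ 4. For the lower bound, the 5 vertices {0, 1, 2, 3, 6} are pairwise adjacent, and any tree decomposition puts a clique entirely inside one bag — forcing width ≥ 4. Combining the bounds, tw(G) = 4.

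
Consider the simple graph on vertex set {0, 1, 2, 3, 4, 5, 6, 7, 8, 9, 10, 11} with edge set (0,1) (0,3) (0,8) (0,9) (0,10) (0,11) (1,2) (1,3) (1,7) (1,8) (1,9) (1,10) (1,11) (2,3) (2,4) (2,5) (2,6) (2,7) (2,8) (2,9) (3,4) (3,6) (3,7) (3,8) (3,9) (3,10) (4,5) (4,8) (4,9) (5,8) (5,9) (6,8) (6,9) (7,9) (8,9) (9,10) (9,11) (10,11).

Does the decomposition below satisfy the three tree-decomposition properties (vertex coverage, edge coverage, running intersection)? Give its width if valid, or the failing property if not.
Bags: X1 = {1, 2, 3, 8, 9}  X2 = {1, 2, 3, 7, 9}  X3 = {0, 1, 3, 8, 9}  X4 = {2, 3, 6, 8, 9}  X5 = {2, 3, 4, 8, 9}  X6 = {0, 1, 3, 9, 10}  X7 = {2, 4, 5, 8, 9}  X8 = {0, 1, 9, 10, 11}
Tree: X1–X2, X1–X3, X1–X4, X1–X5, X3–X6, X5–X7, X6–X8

Yes; width 4.

Every vertex of G appears in some bag (union = {0, 1, 2, 3, 4, 5, 6, 7, 8, 9, 10, 11}); every edge is covered by a bag; and for each vertex v the set of bags containing v is connected in the bag tree. The decomposition is therefore valid. The largest bag has 5 vertices, so the width is 4.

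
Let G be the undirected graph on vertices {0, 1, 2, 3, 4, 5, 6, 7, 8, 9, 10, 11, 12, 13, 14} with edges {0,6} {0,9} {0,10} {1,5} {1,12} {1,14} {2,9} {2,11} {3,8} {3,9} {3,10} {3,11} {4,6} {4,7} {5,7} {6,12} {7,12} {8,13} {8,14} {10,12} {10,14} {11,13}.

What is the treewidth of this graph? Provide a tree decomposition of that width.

Every bag has size at most 4, so the width is 4 − 1 = 3 and tw(G) ≤ 3. For the lower bound: the 4 vertex sets {4,5,7}, {6}, {12}, {0,1,10,14} are disjoint, each induces a connected subgraph, and every pair is joined by at least one edge of G. Contracting each set to a single vertex therefore yields K_{4} as a minor, and since treewidth is minor-monotone, tw(G) ≥ tw(K_{4}) = 3. Combining the bounds, tw(G) = 3.

Treewidth 3.
One optimal decomposition is:
Bags: B1 = {4, 5, 6, 7}  B2 = {5, 6, 7, 12}  B3 = {1, 5, 6, 12}  B4 = {0, 1, 6, 12}  B5 = {0, 1, 10, 12}  B6 = {0, 1, 10, 14}  B7 = {0, 9, 10, 14}  B8 = {3, 9, 10, 14}  B9 = {3, 8, 9, 14}  B10 = {2, 3, 8, 9}  B11 = {2, 3, 8, 11}  B12 = {2, 8, 11, 13}
Tree: B1–B2, B2–B3, B3–B4, B4–B5, B5–B6, B6–B7, B7–B8, B8–B9, B9–B10, B10–B11, B11–B12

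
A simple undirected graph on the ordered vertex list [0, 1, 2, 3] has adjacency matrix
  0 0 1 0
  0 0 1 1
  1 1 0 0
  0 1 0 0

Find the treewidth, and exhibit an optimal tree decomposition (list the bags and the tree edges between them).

Treewidth 1.
One optimal decomposition is:
Bags: B1 = {1, 2}  B2 = {0, 2}  B3 = {1, 3}
Tree: B1–B2, B1–B3

Every bag has size at most 2, so the width is 2 − 1 = 1 and tw(G) ≤ 1. Any graph with an edge has treewidth ≥ 1, and G has the edge 1–2. The upper and lower bounds meet at 1, so that is the treewidth.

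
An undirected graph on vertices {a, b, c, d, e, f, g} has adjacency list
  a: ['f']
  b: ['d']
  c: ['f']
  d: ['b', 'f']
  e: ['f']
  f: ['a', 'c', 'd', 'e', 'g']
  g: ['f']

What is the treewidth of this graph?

1

A width-1 tree decomposition is:
Bags: B1 = {d, f}  B2 = {b, d}  B3 = {e, f}  B4 = {c, f}  B5 = {a, f}  B6 = {f, g}
Tree: B1–B2, B1–B3, B1–B4, B4–B5, B4–B6
Every bag has size at most 2, so the width is 2 − 1 = 1 and tw(G) ≤ 1. Since G has at least one edge (e.g. d–f), it is not an edgeless graph, so tw(G) ≥ 1. Combining the bounds, tw(G) = 1.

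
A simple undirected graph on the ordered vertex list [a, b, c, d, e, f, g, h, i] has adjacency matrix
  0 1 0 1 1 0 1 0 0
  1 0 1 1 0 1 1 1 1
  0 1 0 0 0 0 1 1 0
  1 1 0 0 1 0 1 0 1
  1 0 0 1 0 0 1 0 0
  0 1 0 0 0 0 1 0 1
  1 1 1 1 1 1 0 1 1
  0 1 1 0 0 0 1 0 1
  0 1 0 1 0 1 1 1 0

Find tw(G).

A width-3 tree decomposition is:
Bags: B1 = {a, d, e, g}  B2 = {a, b, d, g}  B3 = {b, d, g, i}  B4 = {b, g, h, i}  B5 = {b, f, g, i}  B6 = {b, c, g, h}
Tree: B1–B2, B2–B3, B3–B4, B3–B5, B4–B6
Each bag holds 4 vertices, so the decomposition has width 3, which upper-bounds the treewidth. Conversely, {a, d, e, g} is a clique of size 4, and the vertices of any clique must share a bag in every tree decomposition; so some bag has ≥ 4 vertices and tw(G) ≥ 3. Hence tw(G) = 3 exactly.

3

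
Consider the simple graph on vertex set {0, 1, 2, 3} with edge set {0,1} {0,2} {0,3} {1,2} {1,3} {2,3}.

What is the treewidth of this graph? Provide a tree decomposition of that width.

Treewidth 3.
Bags: B1 = {0, 1, 2, 3}
Tree: (single bag)

A single bag containing all 4 vertices is trivially a valid decomposition of width 3. For the lower bound, the 4 vertices {0, 1, 2, 3} are pairwise adjacent, and any tree decomposition puts a clique entirely inside one bag — forcing width ≥ 3. Hence tw(G) = 3 exactly.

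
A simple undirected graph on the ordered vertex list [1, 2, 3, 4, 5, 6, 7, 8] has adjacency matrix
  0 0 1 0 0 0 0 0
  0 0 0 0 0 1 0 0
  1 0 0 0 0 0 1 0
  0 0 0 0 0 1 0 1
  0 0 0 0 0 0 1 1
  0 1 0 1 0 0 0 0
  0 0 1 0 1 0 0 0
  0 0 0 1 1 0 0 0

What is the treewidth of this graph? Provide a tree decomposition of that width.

The largest bag has 2 vertices, giving width 1; this decomposition certifies tw(G) ≤ 1. Since G has at least one edge (e.g. 2–6), it is not an edgeless graph, so tw(G) ≥ 1. The upper and lower bounds meet at 1, so that is the treewidth.

Treewidth 1.
One optimal decomposition is:
Bags: B1 = {2, 6}  B2 = {4, 6}  B3 = {4, 8}  B4 = {5, 8}  B5 = {5, 7}  B6 = {3, 7}  B7 = {1, 3}
Tree: B1–B2, B2–B3, B3–B4, B4–B5, B5–B6, B6–B7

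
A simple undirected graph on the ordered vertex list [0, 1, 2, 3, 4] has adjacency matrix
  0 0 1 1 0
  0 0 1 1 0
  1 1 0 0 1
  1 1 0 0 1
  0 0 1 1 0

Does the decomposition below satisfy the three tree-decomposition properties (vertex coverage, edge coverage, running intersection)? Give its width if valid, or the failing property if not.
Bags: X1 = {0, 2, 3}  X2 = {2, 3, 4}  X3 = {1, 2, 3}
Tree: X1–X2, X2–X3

Vertex coverage: the bags together contain {0, 1, 2, 3, 4}, the full vertex set. Edge coverage: each edge of G has both endpoints in at least one bag. Running intersection: for every vertex, the bags containing it form a connected subtree. All three properties hold, so this is a valid tree decomposition of width max|bag| − 1 = 2, and hence tw(G) ≤ 2.

Yes; width 2.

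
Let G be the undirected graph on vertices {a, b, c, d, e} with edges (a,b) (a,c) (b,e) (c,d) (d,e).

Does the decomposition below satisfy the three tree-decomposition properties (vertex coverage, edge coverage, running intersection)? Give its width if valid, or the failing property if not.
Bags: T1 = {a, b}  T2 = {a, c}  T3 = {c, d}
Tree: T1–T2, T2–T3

No — vertex e appears in no bag.

A tree decomposition must satisfy three properties: every vertex lies in some bag; for every edge, both endpoints lie together in some bag; and for every vertex, the bags containing it form a connected subtree. Here vertex e appears in no bag, so the decomposition is invalid.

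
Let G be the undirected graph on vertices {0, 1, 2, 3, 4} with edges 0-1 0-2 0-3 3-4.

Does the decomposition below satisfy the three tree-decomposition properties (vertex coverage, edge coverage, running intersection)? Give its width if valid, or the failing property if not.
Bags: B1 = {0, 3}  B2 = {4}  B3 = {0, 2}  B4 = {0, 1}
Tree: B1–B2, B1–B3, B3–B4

A tree decomposition must satisfy three properties: every vertex lies in some bag; for every edge, both endpoints lie together in some bag; and for every vertex, the bags containing it form a connected subtree. Here edge (3,4) lies in no bag, so the decomposition is invalid.

No — edge (3,4) lies in no bag.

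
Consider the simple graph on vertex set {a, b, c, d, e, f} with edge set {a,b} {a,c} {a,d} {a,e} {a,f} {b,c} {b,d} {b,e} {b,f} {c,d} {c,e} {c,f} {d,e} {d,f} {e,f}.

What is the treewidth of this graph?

A width-5 tree decomposition is:
Bags: B1 = {a, b, c, d, e, f}
Tree: (single bag)
A single bag containing all 6 vertices is trivially a valid decomposition of width 5. Conversely, {a, b, c, d, e, f} is a clique of size 6, and the vertices of any clique must share a bag in every tree decomposition; so some bag has ≥ 6 vertices and tw(G) ≥ 5. Hence tw(G) = 5 exactly.

5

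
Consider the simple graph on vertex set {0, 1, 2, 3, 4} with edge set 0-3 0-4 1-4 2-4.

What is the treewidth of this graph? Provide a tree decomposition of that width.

Every bag has size at most 2, so the width is 2 − 1 = 1 and tw(G) ≤ 1. Any graph with an edge has treewidth ≥ 1, and G has the edge 2–4. The upper and lower bounds meet at 1, so that is the treewidth.

Treewidth 1.
Bags: B1 = {2, 4}  B2 = {0, 4}  B3 = {0, 3}  B4 = {1, 4}
Tree: B1–B2, B2–B3, B1–B4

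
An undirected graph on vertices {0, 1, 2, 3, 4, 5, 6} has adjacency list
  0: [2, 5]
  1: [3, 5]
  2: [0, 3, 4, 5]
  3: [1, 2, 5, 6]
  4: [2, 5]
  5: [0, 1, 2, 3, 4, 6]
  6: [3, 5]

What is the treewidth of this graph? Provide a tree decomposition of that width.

Each bag holds 3 vertices, so the decomposition has width 2, which upper-bounds the treewidth. On the other hand G contains the 3-clique {1, 3, 5}. A clique must lie in a single bag of any decomposition, so no decomposition can have width below 2. Hence tw(G) = 2 exactly.

Treewidth 2.
Bags: B1 = {2, 3, 5}  B2 = {3, 5, 6}  B3 = {0, 2, 5}  B4 = {1, 3, 5}  B5 = {2, 4, 5}
Tree: B1–B2, B1–B3, B2–B4, B3–B5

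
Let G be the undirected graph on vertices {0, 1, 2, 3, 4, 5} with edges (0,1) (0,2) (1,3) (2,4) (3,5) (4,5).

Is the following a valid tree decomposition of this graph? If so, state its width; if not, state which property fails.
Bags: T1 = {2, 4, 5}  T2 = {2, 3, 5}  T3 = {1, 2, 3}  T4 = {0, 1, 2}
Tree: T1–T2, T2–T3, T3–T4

Yes; width 2.

Checking the three conditions: (i) the bags cover all of {0, 1, 2, 3, 4, 5}; (ii) for each edge, some bag contains both endpoints; (iii) the bags containing any fixed vertex form a subtree. All hold, so the decomposition is valid with width 3 − 1 = 2.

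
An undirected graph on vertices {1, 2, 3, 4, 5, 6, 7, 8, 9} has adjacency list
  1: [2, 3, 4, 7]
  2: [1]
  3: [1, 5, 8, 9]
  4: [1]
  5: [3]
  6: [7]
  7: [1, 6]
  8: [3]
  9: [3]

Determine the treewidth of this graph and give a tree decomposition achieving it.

Treewidth 1.
One optimal decomposition is:
Bags: B1 = {1, 3}  B2 = {1, 7}  B3 = {3, 5}  B4 = {3, 9}  B5 = {1, 2}  B6 = {3, 8}  B7 = {1, 4}  B8 = {6, 7}
Tree: B1–B2, B1–B3, B3–B4, B1–B5, B4–B6, B2–B7, B2–B8

Every bag has size at most 2, so the width is 2 − 1 = 1 and tw(G) ≤ 1. Any graph with an edge has treewidth ≥ 1, and G has the edge 3–1. Therefore the treewidth is 1.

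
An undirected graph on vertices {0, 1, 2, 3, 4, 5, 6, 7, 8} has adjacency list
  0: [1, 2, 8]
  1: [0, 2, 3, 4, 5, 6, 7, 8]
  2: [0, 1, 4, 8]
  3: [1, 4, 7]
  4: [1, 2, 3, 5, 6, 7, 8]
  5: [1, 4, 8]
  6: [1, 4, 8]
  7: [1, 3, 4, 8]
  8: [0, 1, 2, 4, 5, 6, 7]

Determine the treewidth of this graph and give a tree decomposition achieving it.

Treewidth 3.
Bags: B1 = {1, 4, 5, 8}  B2 = {1, 4, 7, 8}  B3 = {1, 3, 4, 7}  B4 = {1, 2, 4, 8}  B5 = {0, 1, 2, 8}  B6 = {1, 4, 6, 8}
Tree: B1–B2, B2–B3, B2–B4, B4–B5, B1–B6

Each bag holds 4 vertices, so the decomposition has width 3, which upper-bounds the treewidth. On the other hand G contains the 4-clique {0, 1, 2, 8}. A clique must lie in a single bag of any decomposition, so no decomposition can have width below 3. The upper and lower bounds meet at 3, so that is the treewidth.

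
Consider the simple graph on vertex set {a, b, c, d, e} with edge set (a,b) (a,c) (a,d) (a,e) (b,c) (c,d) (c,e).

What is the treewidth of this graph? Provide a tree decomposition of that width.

The largest bag has 3 vertices, giving width 2; this decomposition certifies tw(G) ≤ 2. Conversely, {a, c, d} is a clique of size 3, and the vertices of any clique must share a bag in every tree decomposition; so some bag has ≥ 3 vertices and tw(G) ≥ 2. Combining the bounds, tw(G) = 2.

Treewidth 2.
One such decomposition:
Bags: B1 = {a, b, c}  B2 = {a, c, e}  B3 = {a, c, d}
Tree: B1–B2, B1–B3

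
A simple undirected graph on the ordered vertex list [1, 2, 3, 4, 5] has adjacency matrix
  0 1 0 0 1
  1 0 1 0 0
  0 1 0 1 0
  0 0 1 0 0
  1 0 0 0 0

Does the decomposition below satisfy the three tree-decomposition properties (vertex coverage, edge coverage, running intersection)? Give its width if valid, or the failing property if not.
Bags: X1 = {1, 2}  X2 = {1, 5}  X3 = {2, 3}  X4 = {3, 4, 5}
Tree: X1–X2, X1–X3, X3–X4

A tree decomposition must satisfy three properties: every vertex lies in some bag; for every edge, both endpoints lie together in some bag; and for every vertex, the bags containing it form a connected subtree. Here bags containing vertex 5 are not connected in the tree, so the decomposition is invalid.

No — bags containing vertex 5 are not connected in the tree.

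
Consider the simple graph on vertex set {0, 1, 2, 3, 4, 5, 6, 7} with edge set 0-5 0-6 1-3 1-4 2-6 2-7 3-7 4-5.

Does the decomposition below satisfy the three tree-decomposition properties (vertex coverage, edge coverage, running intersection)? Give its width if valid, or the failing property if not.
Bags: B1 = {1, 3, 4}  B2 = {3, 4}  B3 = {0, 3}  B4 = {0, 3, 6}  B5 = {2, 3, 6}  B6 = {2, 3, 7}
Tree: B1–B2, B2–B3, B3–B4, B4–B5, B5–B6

A tree decomposition must satisfy three properties: every vertex lies in some bag; for every edge, both endpoints lie together in some bag; and for every vertex, the bags containing it form a connected subtree. Here vertex 5 appears in no bag, so the decomposition is invalid.

No — vertex 5 appears in no bag.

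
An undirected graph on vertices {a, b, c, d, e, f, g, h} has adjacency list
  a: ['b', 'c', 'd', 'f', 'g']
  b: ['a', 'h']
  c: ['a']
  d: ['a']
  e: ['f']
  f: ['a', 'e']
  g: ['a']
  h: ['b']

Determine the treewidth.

A width-1 tree decomposition is:
Bags: B1 = {a, b}  B2 = {a, f}  B3 = {a, d}  B4 = {a, c}  B5 = {a, g}  B6 = {e, f}  B7 = {b, h}
Tree: B1–B2, B1–B3, B3–B4, B1–B5, B2–B6, B1–B7
Each bag holds 2 vertices, so the decomposition has width 1, which upper-bounds the treewidth. Since G has at least one edge (e.g. b–a), it is not an edgeless graph, so tw(G) ≥ 1. Hence tw(G) = 1 exactly.

1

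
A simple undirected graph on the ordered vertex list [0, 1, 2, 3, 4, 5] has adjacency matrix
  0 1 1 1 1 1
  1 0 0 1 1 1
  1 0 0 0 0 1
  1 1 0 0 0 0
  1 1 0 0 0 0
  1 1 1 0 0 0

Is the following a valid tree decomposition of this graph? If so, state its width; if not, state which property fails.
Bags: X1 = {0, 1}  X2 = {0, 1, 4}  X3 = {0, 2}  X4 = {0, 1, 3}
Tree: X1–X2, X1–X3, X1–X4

A tree decomposition must satisfy three properties: every vertex lies in some bag; for every edge, both endpoints lie together in some bag; and for every vertex, the bags containing it form a connected subtree. Here vertex 5 appears in no bag, so the decomposition is invalid.

No — vertex 5 appears in no bag.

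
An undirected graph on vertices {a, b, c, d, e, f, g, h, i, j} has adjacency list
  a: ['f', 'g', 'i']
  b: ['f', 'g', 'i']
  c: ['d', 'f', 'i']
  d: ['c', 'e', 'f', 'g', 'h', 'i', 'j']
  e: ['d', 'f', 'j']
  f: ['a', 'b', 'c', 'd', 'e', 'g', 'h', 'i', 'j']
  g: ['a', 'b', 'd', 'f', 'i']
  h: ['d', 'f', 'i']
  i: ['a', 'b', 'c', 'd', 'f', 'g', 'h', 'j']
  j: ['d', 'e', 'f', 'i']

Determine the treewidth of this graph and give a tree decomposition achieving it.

Treewidth 3.
One such decomposition:
Bags: B1 = {d, f, g, i}  B2 = {d, f, h, i}  B3 = {d, f, i, j}  B4 = {c, d, f, i}  B5 = {b, f, g, i}  B6 = {a, f, g, i}  B7 = {d, e, f, j}
Tree: B1–B2, B1–B3, B1–B4, B1–B5, B1–B6, B3–B7

Every bag has size at most 4, so the width is 4 − 1 = 3 and tw(G) ≤ 3. On the other hand G contains the 4-clique {d, e, f, j}. A clique must lie in a single bag of any decomposition, so no decomposition can have width below 3. The upper and lower bounds meet at 3, so that is the treewidth.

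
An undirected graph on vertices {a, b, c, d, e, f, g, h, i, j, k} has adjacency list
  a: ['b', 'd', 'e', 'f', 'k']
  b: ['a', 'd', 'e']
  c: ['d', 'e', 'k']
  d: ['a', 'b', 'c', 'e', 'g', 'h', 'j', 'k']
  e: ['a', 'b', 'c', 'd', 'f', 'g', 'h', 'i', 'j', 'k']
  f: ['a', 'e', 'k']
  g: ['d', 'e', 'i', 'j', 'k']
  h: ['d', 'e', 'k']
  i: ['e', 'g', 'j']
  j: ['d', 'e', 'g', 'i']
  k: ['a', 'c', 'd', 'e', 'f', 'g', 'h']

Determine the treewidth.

A width-3 tree decomposition is:
Bags: B1 = {d, e, g, k}  B2 = {d, e, h, k}  B3 = {a, d, e, k}  B4 = {a, e, f, k}  B5 = {d, e, g, j}  B6 = {e, g, i, j}  B7 = {a, b, d, e}  B8 = {c, d, e, k}
Tree: B1–B2, B2–B3, B3–B4, B1–B5, B5–B6, B3–B7, B2–B8
The largest bag has 4 vertices, giving width 3; this decomposition certifies tw(G) ≤ 3. Conversely, {d, e, g, j} is a clique of size 4, and the vertices of any clique must share a bag in every tree decomposition; so some bag has ≥ 4 vertices and tw(G) ≥ 3. Therefore the treewidth is 3.

3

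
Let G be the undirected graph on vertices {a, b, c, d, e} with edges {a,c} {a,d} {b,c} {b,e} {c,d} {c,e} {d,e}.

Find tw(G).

A width-2 tree decomposition is:
Bags: B1 = {b, c, e}  B2 = {c, d, e}  B3 = {a, c, d}
Tree: B1–B2, B2–B3
Each bag holds 3 vertices, so the decomposition has width 2, which upper-bounds the treewidth. Conversely, {c, d, e} is a clique of size 3, and the vertices of any clique must share a bag in every tree decomposition; so some bag has ≥ 3 vertices and tw(G) ≥ 2. Hence tw(G) = 2 exactly.

2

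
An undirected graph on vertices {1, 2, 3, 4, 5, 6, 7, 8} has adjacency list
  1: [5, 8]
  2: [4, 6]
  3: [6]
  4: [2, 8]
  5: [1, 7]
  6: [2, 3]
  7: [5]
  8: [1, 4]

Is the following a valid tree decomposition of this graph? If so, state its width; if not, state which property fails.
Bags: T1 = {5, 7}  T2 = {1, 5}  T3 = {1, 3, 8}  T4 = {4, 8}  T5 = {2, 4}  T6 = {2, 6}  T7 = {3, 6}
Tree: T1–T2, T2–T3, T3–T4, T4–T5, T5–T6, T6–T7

No — bags containing vertex 3 are not connected in the tree.

A tree decomposition must satisfy three properties: every vertex lies in some bag; for every edge, both endpoints lie together in some bag; and for every vertex, the bags containing it form a connected subtree. Here bags containing vertex 3 are not connected in the tree, so the decomposition is invalid.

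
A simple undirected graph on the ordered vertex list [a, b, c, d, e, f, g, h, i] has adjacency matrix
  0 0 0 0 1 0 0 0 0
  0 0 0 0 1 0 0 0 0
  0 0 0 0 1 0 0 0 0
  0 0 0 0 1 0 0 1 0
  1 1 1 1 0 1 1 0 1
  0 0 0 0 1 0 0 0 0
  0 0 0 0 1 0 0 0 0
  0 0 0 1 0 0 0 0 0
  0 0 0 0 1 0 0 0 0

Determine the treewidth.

1

A width-1 tree decomposition is:
Bags: B1 = {d, e}  B2 = {d, h}  B3 = {e, f}  B4 = {e, i}  B5 = {a, e}  B6 = {b, e}  B7 = {c, e}  B8 = {e, g}
Tree: B1–B2, B1–B3, B3–B4, B1–B5, B1–B6, B5–B7, B4–B8
The largest bag has 2 vertices, giving width 1; this decomposition certifies tw(G) ≤ 1. Any graph with an edge has treewidth ≥ 1, and G has the edge d–e. Hence tw(G) = 1 exactly.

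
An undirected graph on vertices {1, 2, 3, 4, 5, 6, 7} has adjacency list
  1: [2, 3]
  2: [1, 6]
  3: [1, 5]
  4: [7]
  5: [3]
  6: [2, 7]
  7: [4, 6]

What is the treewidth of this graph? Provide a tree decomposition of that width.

Treewidth 1.
One such decomposition:
Bags: B1 = {3, 5}  B2 = {1, 3}  B3 = {1, 2}  B4 = {2, 6}  B5 = {6, 7}  B6 = {4, 7}
Tree: B1–B2, B2–B3, B3–B4, B4–B5, B5–B6

Each bag holds 2 vertices, so the decomposition has width 1, which upper-bounds the treewidth. G has an edge, so its treewidth is at least 1. Therefore the treewidth is 1.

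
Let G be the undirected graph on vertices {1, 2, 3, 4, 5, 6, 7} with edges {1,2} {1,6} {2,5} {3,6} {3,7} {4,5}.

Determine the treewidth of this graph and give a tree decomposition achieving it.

Each bag holds 2 vertices, so the decomposition has width 1, which upper-bounds the treewidth. G has an edge, so its treewidth is at least 1. Combining the bounds, tw(G) = 1.

Treewidth 1.
One such decomposition:
Bags: B1 = {4, 5}  B2 = {2, 5}  B3 = {1, 2}  B4 = {1, 6}  B5 = {3, 6}  B6 = {3, 7}
Tree: B1–B2, B2–B3, B3–B4, B4–B5, B5–B6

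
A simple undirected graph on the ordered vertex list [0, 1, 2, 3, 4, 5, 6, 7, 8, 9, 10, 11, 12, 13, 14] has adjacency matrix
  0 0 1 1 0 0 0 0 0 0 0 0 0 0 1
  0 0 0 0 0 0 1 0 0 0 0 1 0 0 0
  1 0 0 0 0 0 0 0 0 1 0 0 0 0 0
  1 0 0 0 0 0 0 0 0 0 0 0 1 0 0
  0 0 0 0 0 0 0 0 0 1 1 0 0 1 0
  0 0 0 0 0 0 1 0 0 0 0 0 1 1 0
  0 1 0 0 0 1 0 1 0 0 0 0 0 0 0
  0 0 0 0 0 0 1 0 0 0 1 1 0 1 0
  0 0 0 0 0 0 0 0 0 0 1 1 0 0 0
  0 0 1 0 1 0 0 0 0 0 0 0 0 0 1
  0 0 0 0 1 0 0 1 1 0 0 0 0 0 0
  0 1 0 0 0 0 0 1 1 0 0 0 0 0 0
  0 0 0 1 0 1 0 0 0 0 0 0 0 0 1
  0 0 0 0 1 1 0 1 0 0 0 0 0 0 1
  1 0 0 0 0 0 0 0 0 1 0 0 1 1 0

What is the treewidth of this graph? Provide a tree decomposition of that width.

Every bag has size at most 4, so the width is 4 − 1 = 3 and tw(G) ≤ 3. For the lower bound: the 4 vertex sets {1,8,11}, {10}, {7}, {4,5,6,13} are disjoint, each induces a connected subgraph, and every pair is joined by at least one edge of G. Contracting each set to a single vertex therefore yields K_{4} as a minor, and since treewidth is minor-monotone, tw(G) ≥ tw(K_{4}) = 3. Therefore the treewidth is 3.

Treewidth 3.
One such decomposition:
Bags: B1 = {1, 8, 10, 11}  B2 = {1, 7, 10, 11}  B3 = {1, 6, 7, 10}  B4 = {4, 6, 7, 10}  B5 = {4, 6, 7, 13}  B6 = {4, 5, 6, 13}  B7 = {4, 5, 9, 13}  B8 = {5, 9, 13, 14}  B9 = {5, 9, 12, 14}  B10 = {2, 9, 12, 14}  B11 = {0, 2, 12, 14}  B12 = {0, 2, 3, 12}
Tree: B1–B2, B2–B3, B3–B4, B4–B5, B5–B6, B6–B7, B7–B8, B8–B9, B9–B10, B10–B11, B11–B12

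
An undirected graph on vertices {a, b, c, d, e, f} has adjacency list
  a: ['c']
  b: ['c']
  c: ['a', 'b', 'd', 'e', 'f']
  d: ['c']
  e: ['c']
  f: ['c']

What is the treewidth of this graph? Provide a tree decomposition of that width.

The largest bag has 2 vertices, giving width 1; this decomposition certifies tw(G) ≤ 1. Since G has at least one edge (e.g. e–c), it is not an edgeless graph, so tw(G) ≥ 1. Hence tw(G) = 1 exactly.

Treewidth 1.
One such decomposition:
Bags: B1 = {c, e}  B2 = {b, c}  B3 = {c, d}  B4 = {a, c}  B5 = {c, f}
Tree: B1–B2, B2–B3, B1–B4, B3–B5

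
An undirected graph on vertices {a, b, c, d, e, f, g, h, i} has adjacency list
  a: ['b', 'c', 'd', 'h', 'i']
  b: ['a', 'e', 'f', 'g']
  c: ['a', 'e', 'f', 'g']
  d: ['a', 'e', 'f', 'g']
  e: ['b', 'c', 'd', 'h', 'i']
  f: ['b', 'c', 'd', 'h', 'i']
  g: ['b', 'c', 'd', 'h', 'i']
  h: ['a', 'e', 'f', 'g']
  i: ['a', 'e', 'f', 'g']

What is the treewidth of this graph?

A width-4 tree decomposition is:
Bags: B1 = {a, b, e, f, g}  B2 = {a, c, e, f, g}  B3 = {a, e, f, g, i}  B4 = {a, d, e, f, g}  B5 = {a, e, f, g, h}
Tree: B1–B2, B2–B3, B3–B4, B4–B5
The largest bag has 5 vertices, giving width 4; this decomposition certifies tw(G) ≤ 4. For the lower bound: the 5 vertex sets {b,f}, {c,g}, {e,i}, {a}, {d} are disjoint, each induces a connected subgraph, and every pair is joined by at least one edge of G. Contracting each set to a single vertex therefore yields K_{5} as a minor, and since treewidth is minor-monotone, tw(G) ≥ tw(K_{5}) = 4. Combining the bounds, tw(G) = 4.

4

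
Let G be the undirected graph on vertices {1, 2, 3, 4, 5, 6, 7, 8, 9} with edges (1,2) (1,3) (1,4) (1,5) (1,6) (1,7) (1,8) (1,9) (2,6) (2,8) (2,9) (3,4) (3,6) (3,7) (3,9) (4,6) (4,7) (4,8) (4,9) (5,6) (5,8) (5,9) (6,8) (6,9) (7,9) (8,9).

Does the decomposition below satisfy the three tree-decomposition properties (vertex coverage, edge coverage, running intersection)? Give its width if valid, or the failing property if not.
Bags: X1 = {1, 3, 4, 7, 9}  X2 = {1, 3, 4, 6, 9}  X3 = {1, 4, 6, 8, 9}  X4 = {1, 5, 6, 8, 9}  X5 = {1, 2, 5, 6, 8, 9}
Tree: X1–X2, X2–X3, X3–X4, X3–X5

A tree decomposition must satisfy three properties: every vertex lies in some bag; for every edge, both endpoints lie together in some bag; and for every vertex, the bags containing it form a connected subtree. Here bags containing vertex 5 are not connected in the tree, so the decomposition is invalid.

No — bags containing vertex 5 are not connected in the tree.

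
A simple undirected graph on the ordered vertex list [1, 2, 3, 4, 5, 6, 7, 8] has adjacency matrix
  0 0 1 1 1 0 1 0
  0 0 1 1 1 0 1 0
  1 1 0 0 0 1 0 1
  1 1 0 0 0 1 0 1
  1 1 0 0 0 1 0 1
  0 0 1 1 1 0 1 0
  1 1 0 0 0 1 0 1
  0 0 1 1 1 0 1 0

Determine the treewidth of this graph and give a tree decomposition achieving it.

The largest bag has 5 vertices, giving width 4; this decomposition certifies tw(G) ≤ 4. For the lower bound: the 5 vertex sets {4,6}, {2,3}, {1,7}, {5}, {8} are disjoint, each induces a connected subgraph, and every pair is joined by at least one edge of G. Contracting each set to a single vertex therefore yields K_{5} as a minor, and since treewidth is minor-monotone, tw(G) ≥ tw(K_{5}) = 4. Combining the bounds, tw(G) = 4.

Treewidth 4.
One optimal decomposition is:
Bags: B1 = {3, 4, 5, 6, 7}  B2 = {2, 3, 4, 5, 7}  B3 = {1, 3, 4, 5, 7}  B4 = {3, 4, 5, 7, 8}
Tree: B1–B2, B2–B3, B3–B4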